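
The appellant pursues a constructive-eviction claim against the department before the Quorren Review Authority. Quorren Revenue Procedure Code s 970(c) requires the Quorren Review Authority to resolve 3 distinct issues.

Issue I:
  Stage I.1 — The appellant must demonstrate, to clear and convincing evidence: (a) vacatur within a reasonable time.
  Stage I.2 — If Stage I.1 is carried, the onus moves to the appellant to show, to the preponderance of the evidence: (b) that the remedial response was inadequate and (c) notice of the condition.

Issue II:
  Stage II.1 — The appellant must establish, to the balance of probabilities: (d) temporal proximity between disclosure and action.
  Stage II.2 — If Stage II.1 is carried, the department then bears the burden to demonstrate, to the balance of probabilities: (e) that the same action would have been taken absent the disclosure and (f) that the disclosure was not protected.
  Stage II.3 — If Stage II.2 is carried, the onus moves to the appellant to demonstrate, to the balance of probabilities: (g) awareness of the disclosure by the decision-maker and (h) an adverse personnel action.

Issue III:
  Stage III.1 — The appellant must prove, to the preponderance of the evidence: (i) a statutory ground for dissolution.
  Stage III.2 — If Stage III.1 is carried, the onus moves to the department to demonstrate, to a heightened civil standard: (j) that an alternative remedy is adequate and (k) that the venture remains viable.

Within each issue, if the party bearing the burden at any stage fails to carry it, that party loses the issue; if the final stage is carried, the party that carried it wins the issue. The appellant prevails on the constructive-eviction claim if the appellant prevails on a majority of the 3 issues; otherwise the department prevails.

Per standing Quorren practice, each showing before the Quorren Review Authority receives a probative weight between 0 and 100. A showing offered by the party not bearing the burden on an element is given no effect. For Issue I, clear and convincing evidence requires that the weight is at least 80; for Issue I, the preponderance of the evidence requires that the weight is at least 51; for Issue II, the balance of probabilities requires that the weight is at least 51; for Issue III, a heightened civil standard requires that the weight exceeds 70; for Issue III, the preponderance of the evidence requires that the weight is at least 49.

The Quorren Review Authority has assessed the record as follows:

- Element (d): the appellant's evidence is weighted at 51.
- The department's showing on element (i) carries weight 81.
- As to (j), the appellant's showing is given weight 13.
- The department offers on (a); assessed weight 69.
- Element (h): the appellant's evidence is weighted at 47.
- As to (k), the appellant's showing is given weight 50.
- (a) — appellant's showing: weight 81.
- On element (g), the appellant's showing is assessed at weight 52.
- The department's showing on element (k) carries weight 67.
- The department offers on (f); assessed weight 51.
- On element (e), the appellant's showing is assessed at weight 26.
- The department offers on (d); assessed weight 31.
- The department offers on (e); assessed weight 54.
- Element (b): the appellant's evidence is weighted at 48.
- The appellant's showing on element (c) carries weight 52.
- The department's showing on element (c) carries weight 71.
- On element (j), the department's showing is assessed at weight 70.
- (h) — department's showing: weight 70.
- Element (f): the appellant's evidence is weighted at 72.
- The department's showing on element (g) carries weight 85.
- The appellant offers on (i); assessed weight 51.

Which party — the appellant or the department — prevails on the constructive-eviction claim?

department

— Issue I —
Stage I.1 — burden on appellant; standard: clear and convincing evidence (weight is at least 80).
    (a): 81 (department's 69 disregarded) ≥ 80 [met]
  Stage I.1 carried; the burden remains with the appellant.
Stage I.2 — burden on appellant; standard: the preponderance of the evidence (weight is at least 51).
    (b): 48 < 51 [not met]
    (c): 52 (department's 71 disregarded) ≥ 51 [met]
  Stage I.2 not carried; the appellant fails its burden.
The department prevails on this issue.
— Issue II —
Stage II.1 (appellant, the balance of probabilities, weight is at least 51): (d) 51 (department's 31 disregarded) ≥ 51 — meets.
  All elements met. The burden passes to the department.
Stage II.2 (department, the balance of probabilities, weight is at least 51): (e) 54 (appellant's 26 disregarded) ≥ 51 — meets; (f) 51 (appellant's 72 disregarded) ≥ 51 — meets.
  Stage II.2 is satisfied; the onus moves to the appellant.
Stage II.3 (appellant, the balance of probabilities, weight is at least 51): (g) 52 (department's 85 disregarded) ≥ 51 — meets; (h) 47 (department's 70 disregarded) < 51 — fails.
  Not every element is met, so the appellant fails to carry Stage II.3.
The analysis ends at Stage II.3; the department prevails on this issue.
— Issue III —
Stage III.1 — burden on appellant; standard: the preponderance of the evidence (weight is at least 49).
    (i): 51 (department's 81 disregarded) ≥ 49 [met]
  The appellant carries Stage III.1; the department now bears the burden.
Stage III.2 — burden on department; standard: a heightened civil standard (weight exceeds 70).
    (j): 70 (appellant's 13 disregarded) ≤ 70 [not met]
    (k): 67 (appellant's 50 disregarded) ≤ 70 [not met]
  The department does not carry Stage III.2.
The analysis ends at Stage III.2; the appellant prevails on this issue.
Per-issue: Issue I → department; Issue II → department; Issue III → appellant. The appellant must prevail on a majority of issues; overall, the department prevails.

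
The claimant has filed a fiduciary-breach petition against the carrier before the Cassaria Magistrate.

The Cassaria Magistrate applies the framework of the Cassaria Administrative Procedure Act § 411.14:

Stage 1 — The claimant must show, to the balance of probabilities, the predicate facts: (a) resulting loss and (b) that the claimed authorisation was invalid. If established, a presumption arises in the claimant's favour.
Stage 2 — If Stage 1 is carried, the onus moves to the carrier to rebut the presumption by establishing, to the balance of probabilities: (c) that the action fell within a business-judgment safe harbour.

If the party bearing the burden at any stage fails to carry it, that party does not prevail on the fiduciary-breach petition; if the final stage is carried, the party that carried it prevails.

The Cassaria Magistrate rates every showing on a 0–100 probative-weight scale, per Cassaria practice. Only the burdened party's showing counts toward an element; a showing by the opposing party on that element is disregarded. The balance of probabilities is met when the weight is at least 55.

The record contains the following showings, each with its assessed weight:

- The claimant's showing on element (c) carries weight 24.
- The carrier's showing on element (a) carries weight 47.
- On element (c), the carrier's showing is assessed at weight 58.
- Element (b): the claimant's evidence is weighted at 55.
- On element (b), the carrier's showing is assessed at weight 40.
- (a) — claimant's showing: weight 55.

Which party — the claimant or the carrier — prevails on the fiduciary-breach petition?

carrier

Stage 1 (claimant, the balance of probabilities, weight is at least 55): (a) 55 (carrier's 47 disregarded) ≥ 55 — meets; (b) 55 (carrier's 40 disregarded) ≥ 55 — meets.
  All elements met. The burden passes to the carrier.
Stage 2 (carrier, the balance of probabilities, weight is at least 55): (c) 58 (claimant's 24 disregarded) ≥ 55 — meets.
  The carrier carries the last stage.
All stages carried — the carrier prevails.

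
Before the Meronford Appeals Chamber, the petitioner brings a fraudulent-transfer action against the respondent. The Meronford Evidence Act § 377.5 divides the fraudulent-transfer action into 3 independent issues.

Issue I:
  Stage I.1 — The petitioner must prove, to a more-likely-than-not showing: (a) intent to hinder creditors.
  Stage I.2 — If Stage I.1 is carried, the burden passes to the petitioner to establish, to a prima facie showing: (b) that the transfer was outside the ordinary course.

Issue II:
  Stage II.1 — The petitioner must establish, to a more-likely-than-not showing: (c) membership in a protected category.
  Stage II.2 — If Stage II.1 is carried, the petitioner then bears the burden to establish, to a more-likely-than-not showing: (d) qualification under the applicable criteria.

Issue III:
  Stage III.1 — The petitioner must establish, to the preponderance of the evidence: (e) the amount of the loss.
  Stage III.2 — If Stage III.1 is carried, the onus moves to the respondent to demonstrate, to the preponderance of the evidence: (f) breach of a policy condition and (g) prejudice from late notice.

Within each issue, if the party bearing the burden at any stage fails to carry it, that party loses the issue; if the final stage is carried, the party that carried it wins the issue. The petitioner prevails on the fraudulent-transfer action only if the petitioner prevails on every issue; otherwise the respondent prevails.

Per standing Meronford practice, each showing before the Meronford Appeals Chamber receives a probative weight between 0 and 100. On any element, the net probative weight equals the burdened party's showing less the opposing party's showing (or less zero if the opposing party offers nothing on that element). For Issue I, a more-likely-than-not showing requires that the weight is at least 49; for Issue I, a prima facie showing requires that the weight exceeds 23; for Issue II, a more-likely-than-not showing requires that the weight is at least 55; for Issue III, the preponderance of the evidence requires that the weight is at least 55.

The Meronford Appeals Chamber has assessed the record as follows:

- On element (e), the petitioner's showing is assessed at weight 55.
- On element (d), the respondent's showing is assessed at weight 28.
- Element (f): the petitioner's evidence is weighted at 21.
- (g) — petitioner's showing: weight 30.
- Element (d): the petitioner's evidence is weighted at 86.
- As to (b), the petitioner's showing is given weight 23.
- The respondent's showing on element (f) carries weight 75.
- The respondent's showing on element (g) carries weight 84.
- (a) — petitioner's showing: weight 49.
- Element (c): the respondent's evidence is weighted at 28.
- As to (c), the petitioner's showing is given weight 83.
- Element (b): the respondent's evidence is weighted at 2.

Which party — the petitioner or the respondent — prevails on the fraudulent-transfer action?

— Issue I —
At Stage I.1 the petitioner must meet a more-likely-than-not showing (weight is at least 49): on (a) the weight is 49, ≥ 49, so (a) meets the standard.
  Stage I.1 is satisfied; the petitioner continues to bear the burden.
At Stage I.2 the petitioner must meet a prima facie showing (weight exceeds 23): on (b) the weight is 23 less the opposing 2 gives net 21, ≤ 23, so (b) does not meet the standard.
  Stage I.2 not carried; the petitioner fails its burden.
The analysis ends at Stage I.2; the respondent prevails on this issue.
— Issue II —
At Stage II.1 the petitioner must meet a more-likely-than-not showing (weight is at least 55): on (c) the weight is 83 less the opposing 28 gives net 55, ≥ 55, so (c) meets the standard.
  Stage II.1 is satisfied; the petitioner continues to bear the burden.
At Stage II.2 the petitioner must meet a more-likely-than-not showing (weight is at least 55): on (d) the weight is 86 less the opposing 28 gives net 58, which does reach 55, so (d) meets the standard.
  The petitioner carries the last stage.
All stages carried — the petitioner prevails on this issue.
— Issue III —
Stage III.1 (petitioner, the preponderance of the evidence, weight is at least 55): (e) 55 ≥ 55 — meets.
  Stage III.1 carried; the burden shifts to the respondent.
Stage III.2 (respondent, the preponderance of the evidence, weight is at least 55): (f) net 75−21=54 < 55 — fails; (g) net 84−30=54 < 55 — fails.
  Stage III.2 not carried; the respondent fails its burden.
The analysis ends at Stage III.2; the petitioner prevails on this issue.
Per-issue: Issue I → respondent; Issue II → petitioner; Issue III → petitioner. The petitioner must prevail on every issue; overall, the respondent prevails.

respondent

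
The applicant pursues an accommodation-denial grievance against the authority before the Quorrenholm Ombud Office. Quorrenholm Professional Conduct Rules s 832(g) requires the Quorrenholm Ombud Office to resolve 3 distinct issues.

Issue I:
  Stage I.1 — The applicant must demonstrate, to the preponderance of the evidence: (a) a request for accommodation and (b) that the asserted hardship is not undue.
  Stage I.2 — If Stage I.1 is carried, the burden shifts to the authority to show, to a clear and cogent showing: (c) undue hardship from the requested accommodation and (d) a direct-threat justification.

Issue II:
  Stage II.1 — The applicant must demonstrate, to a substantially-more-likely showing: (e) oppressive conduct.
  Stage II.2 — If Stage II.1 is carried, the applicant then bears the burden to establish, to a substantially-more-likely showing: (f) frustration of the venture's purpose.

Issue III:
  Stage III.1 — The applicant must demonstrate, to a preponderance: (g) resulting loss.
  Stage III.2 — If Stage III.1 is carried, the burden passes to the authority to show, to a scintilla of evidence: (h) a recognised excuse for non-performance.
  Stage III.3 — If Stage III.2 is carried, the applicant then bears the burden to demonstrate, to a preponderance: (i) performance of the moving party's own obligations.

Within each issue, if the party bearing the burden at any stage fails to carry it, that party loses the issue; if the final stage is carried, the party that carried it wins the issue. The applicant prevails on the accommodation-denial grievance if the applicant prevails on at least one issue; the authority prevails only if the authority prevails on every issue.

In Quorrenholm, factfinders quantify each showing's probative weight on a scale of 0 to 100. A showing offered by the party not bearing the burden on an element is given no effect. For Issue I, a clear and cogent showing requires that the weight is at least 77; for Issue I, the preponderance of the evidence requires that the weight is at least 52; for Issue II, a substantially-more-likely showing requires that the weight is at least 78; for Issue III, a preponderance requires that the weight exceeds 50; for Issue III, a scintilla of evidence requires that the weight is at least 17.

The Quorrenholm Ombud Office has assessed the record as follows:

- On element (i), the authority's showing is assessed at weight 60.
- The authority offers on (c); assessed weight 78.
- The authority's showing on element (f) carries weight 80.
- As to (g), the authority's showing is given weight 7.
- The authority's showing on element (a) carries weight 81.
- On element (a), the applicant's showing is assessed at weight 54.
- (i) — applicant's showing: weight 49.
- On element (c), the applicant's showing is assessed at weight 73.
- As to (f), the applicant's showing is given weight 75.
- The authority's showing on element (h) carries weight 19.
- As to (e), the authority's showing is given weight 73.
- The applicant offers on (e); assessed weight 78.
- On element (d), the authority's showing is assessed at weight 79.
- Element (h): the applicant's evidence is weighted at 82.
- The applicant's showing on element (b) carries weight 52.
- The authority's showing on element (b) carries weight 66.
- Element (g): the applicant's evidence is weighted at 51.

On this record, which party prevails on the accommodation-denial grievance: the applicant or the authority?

— Issue I —
At Stage I.1 the applicant must meet the preponderance of the evidence (weight is at least 52): on (a) the weight is 54 (the authority's 81 is given no effect), ≥ 52, so (a) meets the standard; on (b) the weight is 52 (the authority's 66 is given no effect), which does reach 52, so (b) meets the standard.
  All elements met. The burden passes to the authority.
At Stage I.2 the authority must meet a clear and cogent showing (weight is at least 77): on (c) the weight is 78 (the applicant's 73 is given no effect), which does reach 77, so (c) meets the standard; on (d) the weight is 79, which does reach 77, so (d) meets the standard.
  All elements met at the final stage.
Every stage carried; the authority prevails on this issue.
— Issue II —
Stage II.1 (applicant, a substantially-more-likely showing, weight is at least 78): (e) 78 (authority's 73 disregarded) ≥ 78 — meets.
  Stage II.1 carried; the burden remains with the applicant.
Stage II.2 (applicant, a substantially-more-likely showing, weight is at least 78): (f) 75 (authority's 80 disregarded) < 78 — fails.
  The applicant does not carry Stage II.2.
The authority prevails on this issue.
— Issue III —
Stage III.1 (applicant, a preponderance, weight exceeds 50): (g) 51 (authority's 7 disregarded) > 50 — meets.
  Stage III.1 carried; the burden shifts to the authority.
Stage III.2 (authority, a scintilla of evidence, weight is at least 17): (h) 19 (applicant's 82 disregarded) ≥ 17 — meets.
  All elements met. The burden passes to the applicant.
Stage III.3 (applicant, a preponderance, weight exceeds 50): (i) 49 (authority's 60 disregarded) ≤ 50 — fails.
  Stage III.3 not carried; the applicant fails its burden.
The authority prevails on this issue.
Per-issue: Issue I → authority; Issue II → authority; Issue III → authority. The applicant must prevail on at least one issue; overall, the authority prevails.

authority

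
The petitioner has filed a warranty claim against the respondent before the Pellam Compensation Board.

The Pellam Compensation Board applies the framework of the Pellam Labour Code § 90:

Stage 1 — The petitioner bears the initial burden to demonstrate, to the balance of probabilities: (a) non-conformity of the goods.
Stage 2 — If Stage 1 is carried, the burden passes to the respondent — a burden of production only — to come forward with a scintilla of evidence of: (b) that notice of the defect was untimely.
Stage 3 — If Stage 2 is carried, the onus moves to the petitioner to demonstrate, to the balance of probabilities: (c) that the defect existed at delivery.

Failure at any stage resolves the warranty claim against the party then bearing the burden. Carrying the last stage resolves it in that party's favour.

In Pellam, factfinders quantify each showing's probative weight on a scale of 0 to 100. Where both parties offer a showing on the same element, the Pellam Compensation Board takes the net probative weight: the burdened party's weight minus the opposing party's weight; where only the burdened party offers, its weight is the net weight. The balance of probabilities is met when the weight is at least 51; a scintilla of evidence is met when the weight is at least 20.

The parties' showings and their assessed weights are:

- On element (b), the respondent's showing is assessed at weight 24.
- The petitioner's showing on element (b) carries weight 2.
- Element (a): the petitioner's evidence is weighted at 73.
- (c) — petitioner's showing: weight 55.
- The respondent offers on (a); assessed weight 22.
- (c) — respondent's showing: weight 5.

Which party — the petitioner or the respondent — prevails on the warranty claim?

respondent

Stage 1 — burden on petitioner; standard: the balance of probabilities (weight is at least 51).
    (a): 73 − 22 = 51 ≥ 51 [met]
  Stage 1 carried; the burden shifts to the respondent.
Stage 2 — burden on respondent; standard: a scintilla of evidence (weight is at least 20).
    (b): 24 − 2 = 22 ≥ 20 [met]
  The respondent carries Stage 2; the petitioner now bears the burden.
Stage 3 — burden on petitioner; standard: the balance of probabilities (weight is at least 51).
    (c): 55 − 5 = 50 < 51 [not met]
  The petitioner does not carry Stage 3.
The analysis ends at Stage 3; the respondent prevails.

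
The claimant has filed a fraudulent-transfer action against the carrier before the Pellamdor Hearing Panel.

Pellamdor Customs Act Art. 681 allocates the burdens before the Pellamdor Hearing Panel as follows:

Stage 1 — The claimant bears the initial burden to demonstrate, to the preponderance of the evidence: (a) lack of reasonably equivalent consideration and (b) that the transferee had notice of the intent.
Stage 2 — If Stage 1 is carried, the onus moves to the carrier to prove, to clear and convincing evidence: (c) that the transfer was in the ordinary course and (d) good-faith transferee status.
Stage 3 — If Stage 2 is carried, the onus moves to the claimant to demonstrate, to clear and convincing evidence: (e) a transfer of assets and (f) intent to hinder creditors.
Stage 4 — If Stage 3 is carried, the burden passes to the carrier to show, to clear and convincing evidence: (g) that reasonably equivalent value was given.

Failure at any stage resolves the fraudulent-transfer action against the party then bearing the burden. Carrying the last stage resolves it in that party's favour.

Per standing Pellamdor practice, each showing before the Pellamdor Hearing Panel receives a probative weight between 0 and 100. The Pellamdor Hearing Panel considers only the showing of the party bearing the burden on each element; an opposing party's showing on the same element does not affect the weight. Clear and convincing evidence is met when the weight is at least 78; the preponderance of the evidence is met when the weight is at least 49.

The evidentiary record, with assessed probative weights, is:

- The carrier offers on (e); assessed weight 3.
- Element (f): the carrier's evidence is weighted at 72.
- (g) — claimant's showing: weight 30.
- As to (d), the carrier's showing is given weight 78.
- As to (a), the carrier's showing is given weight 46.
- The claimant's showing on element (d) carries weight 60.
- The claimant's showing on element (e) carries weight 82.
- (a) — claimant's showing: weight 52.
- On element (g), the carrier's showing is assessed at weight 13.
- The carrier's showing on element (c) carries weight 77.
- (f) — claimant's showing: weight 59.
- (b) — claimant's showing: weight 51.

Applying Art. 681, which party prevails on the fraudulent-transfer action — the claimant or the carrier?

At Stage 1 the claimant must meet the preponderance of the evidence (weight is at least 49): on (a) the weight is 52 (the carrier's 46 is given no effect), which does reach 49, so (a) meets the standard; on (b) the weight is 51, ≥ 49, so (b) meets the standard.
  Stage 1 is satisfied; the onus moves to the carrier.
At Stage 2 the carrier must meet clear and convincing evidence (weight is at least 78): on (c) the weight is 77, < 78, so (c) does not meet the standard; on (d) the weight is 78 (the claimant's 60 is given no effect), ≥ 78, so (d) meets the standard.
  Stage 2 not carried; the carrier fails its burden.
The claimant prevails.

claimant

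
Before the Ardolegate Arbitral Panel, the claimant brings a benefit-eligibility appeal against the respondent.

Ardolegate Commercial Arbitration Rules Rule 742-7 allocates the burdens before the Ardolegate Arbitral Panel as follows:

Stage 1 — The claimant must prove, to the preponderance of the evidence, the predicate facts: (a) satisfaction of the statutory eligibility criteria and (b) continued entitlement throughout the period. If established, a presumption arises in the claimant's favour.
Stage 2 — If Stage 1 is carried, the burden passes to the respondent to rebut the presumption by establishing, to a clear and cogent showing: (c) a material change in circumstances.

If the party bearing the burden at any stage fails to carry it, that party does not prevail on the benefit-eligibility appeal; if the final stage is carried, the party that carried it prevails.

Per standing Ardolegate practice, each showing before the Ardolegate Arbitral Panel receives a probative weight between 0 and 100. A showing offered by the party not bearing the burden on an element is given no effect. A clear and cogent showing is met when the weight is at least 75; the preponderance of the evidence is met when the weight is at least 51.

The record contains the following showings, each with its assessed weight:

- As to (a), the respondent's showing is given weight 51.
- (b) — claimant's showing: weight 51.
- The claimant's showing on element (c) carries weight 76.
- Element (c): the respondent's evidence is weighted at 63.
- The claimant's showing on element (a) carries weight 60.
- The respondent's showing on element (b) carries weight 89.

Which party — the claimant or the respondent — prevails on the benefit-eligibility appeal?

At Stage 1 the claimant must meet the preponderance of the evidence (weight is at least 51): on (a) the weight is 60 (the respondent's 51 is given no effect), ≥ 51, so (a) meets the standard; on (b) the weight is 51 (the respondent's 89 is given no effect), which does reach 51, so (b) meets the standard.
  Stage 1 carried; the burden shifts to the respondent.
At Stage 2 the respondent must meet a clear and cogent showing (weight is at least 75): on (c) the weight is 63 (the claimant's 76 is given no effect), < 75, so (c) does not meet the standard.
  Not every element is met, so the respondent fails to carry Stage 2.
So the claimant prevails.

claimant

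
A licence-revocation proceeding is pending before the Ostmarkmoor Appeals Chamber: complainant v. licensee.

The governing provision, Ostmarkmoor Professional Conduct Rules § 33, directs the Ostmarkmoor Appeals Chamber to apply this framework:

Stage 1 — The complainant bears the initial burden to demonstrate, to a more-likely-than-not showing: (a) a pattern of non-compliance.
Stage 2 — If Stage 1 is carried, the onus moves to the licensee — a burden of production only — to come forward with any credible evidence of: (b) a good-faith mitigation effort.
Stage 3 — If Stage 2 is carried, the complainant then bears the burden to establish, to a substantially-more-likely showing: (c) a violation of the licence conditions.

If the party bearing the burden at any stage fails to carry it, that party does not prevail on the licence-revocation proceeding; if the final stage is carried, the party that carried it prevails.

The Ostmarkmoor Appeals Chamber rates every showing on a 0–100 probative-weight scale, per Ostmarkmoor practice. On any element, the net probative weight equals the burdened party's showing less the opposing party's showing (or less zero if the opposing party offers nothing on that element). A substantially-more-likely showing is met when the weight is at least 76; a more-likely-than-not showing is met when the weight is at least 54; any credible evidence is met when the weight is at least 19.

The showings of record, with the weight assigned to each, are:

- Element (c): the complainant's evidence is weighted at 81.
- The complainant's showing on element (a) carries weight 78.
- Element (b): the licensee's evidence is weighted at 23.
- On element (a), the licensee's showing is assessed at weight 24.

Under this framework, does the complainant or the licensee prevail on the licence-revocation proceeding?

Stage 1 (complainant, a more-likely-than-not showing, weight is at least 54): (a) net 78−24=54 ≥ 54 — meets.
  Stage 1 carried; the burden shifts to the licensee.
Stage 2 (licensee, any credible evidence, weight is at least 19): (b) 23 ≥ 19 — meets.
  The licensee carries Stage 2; the complainant now bears the burden.
Stage 3 (complainant, a substantially-more-likely showing, weight is at least 76): (c) 81 ≥ 76 — meets.
  All elements met at the final stage.
All stages carried — the complainant prevails.

complainant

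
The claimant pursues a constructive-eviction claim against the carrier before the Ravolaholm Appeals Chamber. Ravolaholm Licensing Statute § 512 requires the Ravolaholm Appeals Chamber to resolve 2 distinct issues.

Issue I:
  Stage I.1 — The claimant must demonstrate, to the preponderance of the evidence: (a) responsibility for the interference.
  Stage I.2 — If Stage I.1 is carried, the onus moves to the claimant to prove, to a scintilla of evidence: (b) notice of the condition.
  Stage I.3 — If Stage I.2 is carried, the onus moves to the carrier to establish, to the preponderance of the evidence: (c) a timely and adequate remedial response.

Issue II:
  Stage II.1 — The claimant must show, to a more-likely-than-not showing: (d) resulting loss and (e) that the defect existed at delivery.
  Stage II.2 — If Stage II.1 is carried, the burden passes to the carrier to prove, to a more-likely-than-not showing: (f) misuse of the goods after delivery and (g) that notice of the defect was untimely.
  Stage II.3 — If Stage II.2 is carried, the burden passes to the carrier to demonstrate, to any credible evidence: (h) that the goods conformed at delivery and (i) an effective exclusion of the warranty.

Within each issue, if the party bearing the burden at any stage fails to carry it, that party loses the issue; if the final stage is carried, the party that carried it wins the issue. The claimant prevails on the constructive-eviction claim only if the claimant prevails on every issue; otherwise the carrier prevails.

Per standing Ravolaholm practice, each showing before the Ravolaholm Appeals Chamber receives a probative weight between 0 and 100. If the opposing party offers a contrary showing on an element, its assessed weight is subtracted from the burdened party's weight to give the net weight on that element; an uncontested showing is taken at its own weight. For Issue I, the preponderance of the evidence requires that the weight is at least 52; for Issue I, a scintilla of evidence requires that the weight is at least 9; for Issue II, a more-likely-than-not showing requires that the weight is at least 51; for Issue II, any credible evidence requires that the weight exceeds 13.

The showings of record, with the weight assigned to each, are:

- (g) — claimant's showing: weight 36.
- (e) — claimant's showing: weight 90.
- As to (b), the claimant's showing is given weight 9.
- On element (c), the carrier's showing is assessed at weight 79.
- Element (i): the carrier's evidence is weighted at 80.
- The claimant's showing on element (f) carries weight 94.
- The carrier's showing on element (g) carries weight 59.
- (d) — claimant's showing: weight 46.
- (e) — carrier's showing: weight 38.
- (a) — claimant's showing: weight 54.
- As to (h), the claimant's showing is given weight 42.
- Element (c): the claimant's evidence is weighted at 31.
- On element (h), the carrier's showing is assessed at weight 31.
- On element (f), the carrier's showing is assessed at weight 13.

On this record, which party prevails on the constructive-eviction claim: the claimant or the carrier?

— Issue I —
Stage I.1 — burden on claimant; standard: the preponderance of the evidence (weight is at least 52).
    (a): 54 ≥ 52 [met]
  Stage I.1 is satisfied; the claimant continues to bear the burden.
Stage I.2 — burden on claimant; standard: a scintilla of evidence (weight is at least 9).
    (b): 9 ≥ 9 [met]
  The claimant carries Stage I.2; the carrier now bears the burden.
Stage I.3 — burden on carrier; standard: the preponderance of the evidence (weight is at least 52).
    (c): 79 − 31 = 48 < 52 [not met]
  The carrier does not carry Stage I.3.
The analysis ends at Stage I.3; the claimant prevails on this issue.
— Issue II —
At Stage II.1 the claimant must meet a more-likely-than-not showing (weight is at least 51): on (d) the weight is 46, < 51, so (d) does not meet the standard; on (e) the weight is 90 less the opposing 38 gives net 52, which does reach 51, so (e) meets the standard.
  Stage II.1 not carried; the claimant fails its burden.
The carrier prevails on this issue.
Per-issue: Issue I → claimant; Issue II → carrier. The claimant must prevail on every issue; overall, the carrier prevails.

carrier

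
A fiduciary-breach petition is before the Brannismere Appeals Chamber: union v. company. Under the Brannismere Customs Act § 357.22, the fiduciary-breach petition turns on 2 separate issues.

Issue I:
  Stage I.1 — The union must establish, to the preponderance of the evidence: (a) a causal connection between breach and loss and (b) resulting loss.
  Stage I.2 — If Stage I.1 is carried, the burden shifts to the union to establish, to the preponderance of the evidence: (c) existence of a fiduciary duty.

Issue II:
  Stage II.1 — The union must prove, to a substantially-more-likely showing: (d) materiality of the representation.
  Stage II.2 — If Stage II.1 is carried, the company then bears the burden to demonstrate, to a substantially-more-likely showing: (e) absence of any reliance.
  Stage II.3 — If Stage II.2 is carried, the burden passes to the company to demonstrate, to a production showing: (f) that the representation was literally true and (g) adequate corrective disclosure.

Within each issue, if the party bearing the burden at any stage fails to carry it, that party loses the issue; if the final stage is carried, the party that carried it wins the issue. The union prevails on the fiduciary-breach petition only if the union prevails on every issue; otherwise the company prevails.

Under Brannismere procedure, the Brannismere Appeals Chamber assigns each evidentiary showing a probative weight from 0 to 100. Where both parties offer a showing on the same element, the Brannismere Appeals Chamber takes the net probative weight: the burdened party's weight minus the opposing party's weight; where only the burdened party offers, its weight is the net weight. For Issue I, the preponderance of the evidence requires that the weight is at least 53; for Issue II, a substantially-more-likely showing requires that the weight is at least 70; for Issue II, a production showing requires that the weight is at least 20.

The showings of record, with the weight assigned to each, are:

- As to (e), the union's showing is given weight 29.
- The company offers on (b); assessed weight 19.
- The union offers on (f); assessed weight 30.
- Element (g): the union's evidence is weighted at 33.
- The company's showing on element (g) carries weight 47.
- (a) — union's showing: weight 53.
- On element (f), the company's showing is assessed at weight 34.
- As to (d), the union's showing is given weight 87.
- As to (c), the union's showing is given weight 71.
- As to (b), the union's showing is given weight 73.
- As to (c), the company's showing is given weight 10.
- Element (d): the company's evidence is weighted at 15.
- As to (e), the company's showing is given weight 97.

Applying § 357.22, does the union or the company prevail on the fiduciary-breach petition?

union

— Issue I —
At Stage I.1 the union must meet the preponderance of the evidence (weight is at least 53): on (a) the weight is 53, ≥ 53, so (a) meets the standard; on (b) the weight is 73 less the opposing 19 gives net 54, which does reach 53, so (b) meets the standard.
  Stage I.1 is satisfied; the union continues to bear the burden.
At Stage I.2 the union must meet the preponderance of the evidence (weight is at least 53): on (c) the weight is 71 less the opposing 10 gives net 61, ≥ 53, so (c) meets the standard.
  The union carries the last stage.
All stages carried — the union prevails on this issue.
— Issue II —
At Stage II.1 the union must meet a substantially-more-likely showing (weight is at least 70): on (d) the weight is 87 less the opposing 15 gives net 72, which does reach 70, so (d) meets the standard.
  The union carries Stage II.1; the company now bears the burden.
At Stage II.2 the company must meet a substantially-more-likely showing (weight is at least 70): on (e) the weight is 97 less the opposing 29 gives net 68, < 70, so (e) does not meet the standard.
  Stage II.2 not carried; the company fails its burden.
So the union prevails on this issue.
Per-issue: Issue I → union; Issue II → union. The union must prevail on every issue; overall, the union prevails.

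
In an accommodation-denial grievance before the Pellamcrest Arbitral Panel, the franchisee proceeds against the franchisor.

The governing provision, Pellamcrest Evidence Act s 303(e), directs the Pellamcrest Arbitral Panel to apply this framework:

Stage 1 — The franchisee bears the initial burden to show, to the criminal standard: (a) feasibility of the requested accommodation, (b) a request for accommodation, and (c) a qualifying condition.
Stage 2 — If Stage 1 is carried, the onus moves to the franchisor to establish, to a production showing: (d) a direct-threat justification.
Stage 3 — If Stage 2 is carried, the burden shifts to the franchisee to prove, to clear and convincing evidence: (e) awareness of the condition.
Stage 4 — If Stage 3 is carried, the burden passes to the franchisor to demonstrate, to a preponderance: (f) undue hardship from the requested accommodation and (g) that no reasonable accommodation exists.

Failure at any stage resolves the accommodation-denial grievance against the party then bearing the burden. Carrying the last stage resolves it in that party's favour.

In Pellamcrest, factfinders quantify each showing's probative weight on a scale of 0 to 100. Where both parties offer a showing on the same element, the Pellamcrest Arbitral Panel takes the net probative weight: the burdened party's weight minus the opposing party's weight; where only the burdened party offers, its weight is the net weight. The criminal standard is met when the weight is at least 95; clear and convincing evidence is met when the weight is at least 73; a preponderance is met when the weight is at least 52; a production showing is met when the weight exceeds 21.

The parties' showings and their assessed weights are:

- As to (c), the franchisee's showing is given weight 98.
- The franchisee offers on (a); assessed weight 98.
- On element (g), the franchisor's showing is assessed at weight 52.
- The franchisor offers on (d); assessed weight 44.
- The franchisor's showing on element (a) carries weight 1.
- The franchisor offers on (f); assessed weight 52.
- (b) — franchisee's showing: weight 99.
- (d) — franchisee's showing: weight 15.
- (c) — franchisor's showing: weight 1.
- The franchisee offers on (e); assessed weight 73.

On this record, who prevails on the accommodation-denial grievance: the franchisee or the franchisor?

franchisor

At Stage 1 the franchisee must meet the criminal standard (weight is at least 95): on (a) the weight is 98 less the opposing 1 gives net 97, ≥ 95, so (a) meets the standard; on (b) the weight is 99, which does reach 95, so (b) meets the standard; on (c) the weight is 98 less the opposing 1 gives net 97, ≥ 95, so (c) meets the standard.
  Stage 1 is satisfied; the onus moves to the franchisor.
At Stage 2 the franchisor must meet a production showing (weight exceeds 21): on (d) the weight is 44 less the opposing 15 gives net 29, which does exceed 21, so (d) meets the standard.
  All elements met. The burden passes to the franchisee.
At Stage 3 the franchisee must meet clear and convincing evidence (weight is at least 73): on (e) the weight is 73, ≥ 73, so (e) meets the standard.
  The franchisee carries Stage 3; the franchisor now bears the burden.
At Stage 4 the franchisor must meet a preponderance (weight is at least 52): on (f) the weight is 52, ≥ 52, so (f) meets the standard; on (g) the weight is 52, which does reach 52, so (g) meets the standard.
  The franchisor carries the last stage.
With every stage satisfied, the franchisor prevails.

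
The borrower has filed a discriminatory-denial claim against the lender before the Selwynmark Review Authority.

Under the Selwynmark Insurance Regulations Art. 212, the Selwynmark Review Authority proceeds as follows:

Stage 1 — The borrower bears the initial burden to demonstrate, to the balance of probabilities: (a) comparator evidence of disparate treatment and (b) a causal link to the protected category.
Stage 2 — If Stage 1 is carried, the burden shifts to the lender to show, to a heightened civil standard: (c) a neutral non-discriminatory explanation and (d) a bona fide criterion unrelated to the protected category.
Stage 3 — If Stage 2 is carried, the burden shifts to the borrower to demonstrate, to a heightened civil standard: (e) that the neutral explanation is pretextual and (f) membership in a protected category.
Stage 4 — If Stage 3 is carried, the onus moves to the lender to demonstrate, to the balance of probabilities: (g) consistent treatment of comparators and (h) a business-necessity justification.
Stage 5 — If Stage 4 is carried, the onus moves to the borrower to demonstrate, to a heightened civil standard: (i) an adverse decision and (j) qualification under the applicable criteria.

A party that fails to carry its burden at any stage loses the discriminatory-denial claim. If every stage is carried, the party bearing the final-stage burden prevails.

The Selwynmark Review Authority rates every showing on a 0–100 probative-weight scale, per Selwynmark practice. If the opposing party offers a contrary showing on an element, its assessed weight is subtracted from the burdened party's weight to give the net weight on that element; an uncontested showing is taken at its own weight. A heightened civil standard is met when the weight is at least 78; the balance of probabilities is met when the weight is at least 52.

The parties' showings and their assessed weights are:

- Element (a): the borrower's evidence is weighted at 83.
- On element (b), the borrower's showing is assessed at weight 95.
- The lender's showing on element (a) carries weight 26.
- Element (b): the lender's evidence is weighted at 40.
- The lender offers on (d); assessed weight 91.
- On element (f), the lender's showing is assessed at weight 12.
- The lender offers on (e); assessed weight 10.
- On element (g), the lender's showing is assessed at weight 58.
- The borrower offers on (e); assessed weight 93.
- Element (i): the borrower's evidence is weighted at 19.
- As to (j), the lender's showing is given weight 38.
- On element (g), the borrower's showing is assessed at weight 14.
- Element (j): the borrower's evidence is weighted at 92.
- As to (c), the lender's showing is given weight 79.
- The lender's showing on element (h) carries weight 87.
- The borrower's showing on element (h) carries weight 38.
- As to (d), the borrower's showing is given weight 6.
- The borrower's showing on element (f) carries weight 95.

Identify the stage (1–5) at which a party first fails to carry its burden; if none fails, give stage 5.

stage 4

Stage 1 — burden on borrower; standard: the balance of probabilities (weight is at least 52).
    (a): 83 − 26 = 57 ≥ 52 [met]
    (b): 95 − 40 = 55 ≥ 52 [met]
  All elements met. The burden passes to the lender.
Stage 2 — burden on lender; standard: a heightened civil standard (weight is at least 78).
    (c): 79 ≥ 78 [met]
    (d): 91 − 6 = 85 ≥ 78 [met]
  The lender carries Stage 2; the borrower now bears the burden.
Stage 3 — burden on borrower; standard: a heightened civil standard (weight is at least 78).
    (e): 93 − 10 = 83 ≥ 78 [met]
    (f): 95 − 12 = 83 ≥ 78 [met]
  The borrower carries Stage 3; the lender now bears the burden.
Stage 4 — burden on lender; standard: the balance of probabilities (weight is at least 52).
    (g): 58 − 14 = 44 < 52 [not met]
    (h): 87 − 38 = 49 < 52 [not met]
  Not every element is met, so the lender fails to carry Stage 4.
The analysis ends at Stage 4; the borrower prevails.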